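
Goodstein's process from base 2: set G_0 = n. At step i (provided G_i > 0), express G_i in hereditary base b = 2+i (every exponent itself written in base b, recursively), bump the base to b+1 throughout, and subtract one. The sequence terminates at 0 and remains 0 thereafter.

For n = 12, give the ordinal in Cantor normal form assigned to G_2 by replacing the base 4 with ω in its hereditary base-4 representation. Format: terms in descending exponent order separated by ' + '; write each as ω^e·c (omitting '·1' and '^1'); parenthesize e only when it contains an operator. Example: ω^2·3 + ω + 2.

ω^(ω + 1) + ω^2·2 + ω·2 + 1

G_0 = 12. HB_2(12) = 2^(2 + 1) + 2^2. Bump = 108. G_1 = 107.
G_1 = 107. HB_3(107) = 3^(3 + 1) + 2·3^2 + 2·3 + 2. Bump = 1066. G_2 = 1065.
G_2 = 1065. HB_4(1065) = 4^(4 + 1) + 2·4^2 + 2·4 + 1. Bump = 15686. G_3 = 15685.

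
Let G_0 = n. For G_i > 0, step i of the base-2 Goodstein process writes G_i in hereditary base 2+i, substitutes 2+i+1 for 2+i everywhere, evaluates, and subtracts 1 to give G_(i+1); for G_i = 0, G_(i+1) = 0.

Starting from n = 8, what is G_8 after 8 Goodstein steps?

[0] 8 ≡ 2^(2 + 1) (base 2). Lift 3: 81. −1: 80.
[1] 80 ≡ 2·3^3 + 2·3^2 + 2·3 + 2 (base 3). Lift 4: 554. −1: 553.
[2] 553 ≡ 2·4^4 + 2·4^2 + 2·4 + 1 (base 4). Lift 5: 6311. −1: 6310.
[3] 6310 ≡ 2·5^5 + 2·5^2 + 2·5 (base 5). Lift 6: 93396. −1: 93395.
[4] 93395 ≡ 2·6^6 + 2·6^2 + 6 + 5 (base 6). Lift 7: 1647196. −1: 1647195.
[5] 1647195 ≡ 2·7^7 + 2·7^2 + 7 + 4 (base 7). Lift 8: 33554572. −1: 33554571.
[6] 33554571 ≡ 2·8^8 + 2·8^2 + 8 + 3 (base 8). Lift 9: 774841152. −1: 774841151.
[7] 774841151 ≡ 2·9^9 + 2·9^2 + 9 + 2 (base 9). Lift 10: 20000000212. −1: 20000000211.

20000000211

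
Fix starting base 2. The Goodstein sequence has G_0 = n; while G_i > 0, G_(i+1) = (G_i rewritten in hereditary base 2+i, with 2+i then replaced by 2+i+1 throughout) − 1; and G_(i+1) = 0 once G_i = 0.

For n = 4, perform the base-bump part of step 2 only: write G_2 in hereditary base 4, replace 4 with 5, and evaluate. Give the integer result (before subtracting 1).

61

i=0: 4 = 2^2 (b=2); 2→3: 3^3 = 27; 27−1 = 26
i=1: 26 = 2·3^2 + 2·3 + 2 (b=3); 3→4: 2·4^2 + 2·4 + 2 = 42; 42−1 = 41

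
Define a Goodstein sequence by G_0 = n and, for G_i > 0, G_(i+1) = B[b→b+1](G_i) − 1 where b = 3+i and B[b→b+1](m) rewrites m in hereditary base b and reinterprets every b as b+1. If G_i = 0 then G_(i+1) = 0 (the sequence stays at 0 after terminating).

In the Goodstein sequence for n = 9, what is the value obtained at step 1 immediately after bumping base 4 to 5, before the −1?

18

step 0: 9 = 3^2; sub 4 for 3: 4^2; = 16; G_1 = 16−1 = 15
step 1: 15 = 3·4 + 3; sub 5 for 4: 3·5 + 3; = 18; G_2 = 18−1 = 17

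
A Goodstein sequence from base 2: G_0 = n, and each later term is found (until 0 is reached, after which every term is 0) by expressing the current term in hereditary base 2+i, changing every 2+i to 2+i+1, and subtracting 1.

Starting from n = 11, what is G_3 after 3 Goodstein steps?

15627

i=0: 11 = 2^(2 + 1) + 2 + 1 (b=2); 2→3: 3^(3 + 1) + 3 + 1 = 85; 85−1 = 84
i=1: 84 = 3^(3 + 1) + 3 (b=3); 3→4: 4^(4 + 1) + 4 = 1028; 1028−1 = 1027
i=2: 1027 = 4^(4 + 1) + 3 (b=4); 4→5: 5^(5 + 1) + 3 = 15628; 15628−1 = 15627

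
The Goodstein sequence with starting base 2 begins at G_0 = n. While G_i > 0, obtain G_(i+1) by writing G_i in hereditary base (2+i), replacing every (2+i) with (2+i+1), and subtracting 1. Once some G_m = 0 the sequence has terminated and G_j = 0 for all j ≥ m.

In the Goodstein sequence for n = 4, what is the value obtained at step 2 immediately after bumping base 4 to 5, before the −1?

61

4 —HB2→ 2^2 —bump→ 3^3 = 27 —(−1)→ 26
26 —HB3→ 2·3^2 + 2·3 + 2 —bump→ 2·4^2 + 2·4 + 2 = 42 —(−1)→ 41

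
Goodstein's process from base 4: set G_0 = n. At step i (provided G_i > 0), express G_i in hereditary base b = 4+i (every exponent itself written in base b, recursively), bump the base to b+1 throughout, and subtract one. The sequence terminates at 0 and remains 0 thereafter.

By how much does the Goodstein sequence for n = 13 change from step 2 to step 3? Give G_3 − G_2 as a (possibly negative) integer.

1

G_0 = 13. HB_4(13) = 3·4 + 1. Bump = 16. G_1 = 15.
G_1 = 15. HB_5(15) = 3·5. Bump = 18. G_2 = 17.
G_2 = 17. HB_6(17) = 2·6 + 5. Bump = 19. G_3 = 18.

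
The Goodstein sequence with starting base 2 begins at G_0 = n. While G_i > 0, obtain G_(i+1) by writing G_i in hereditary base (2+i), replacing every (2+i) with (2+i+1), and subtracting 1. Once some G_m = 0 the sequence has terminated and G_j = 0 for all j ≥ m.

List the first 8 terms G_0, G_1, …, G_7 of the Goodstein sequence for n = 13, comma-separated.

G_0=13  [base 2] 2^(2 + 1) + 2^2 + 1  →[2↦3]→  3^(3 + 1) + 3^3 + 1 = 109  −1 ⇒ G_1=108
G_1=108  [base 3] 3^(3 + 1) + 3^3  →[3↦4]→  4^(4 + 1) + 4^4 = 1280  −1 ⇒ G_2=1279
G_2=1279  [base 4] 4^(4 + 1) + 3·4^3 + 3·4^2 + 3·4 + 3  →[4↦5]→  5^(5 + 1) + 3·5^3 + 3·5^2 + 3·5 + 3 = 16093  −1 ⇒ G_3=16092
G_3=16092  [base 5] 5^(5 + 1) + 3·5^3 + 3·5^2 + 3·5 + 2  →[5↦6]→  6^(6 + 1) + 3·6^3 + 3·6^2 + 3·6 + 2 = 280712  −1 ⇒ G_4=280711
G_4=280711  [base 6] 6^(6 + 1) + 3·6^3 + 3·6^2 + 3·6 + 1  →[6↦7]→  7^(7 + 1) + 3·7^3 + 3·7^2 + 3·7 + 1 = 5765999  −1 ⇒ G_5=5765998
G_5=5765998  [base 7] 7^(7 + 1) + 3·7^3 + 3·7^2 + 3·7  →[7↦8]→  8^(8 + 1) + 3·8^3 + 3·8^2 + 3·8 = 134219480  −1 ⇒ G_6=134219479
G_6=134219479  [base 8] 8^(8 + 1) + 3·8^3 + 3·8^2 + 2·8 + 7  →[8↦9]→  9^(9 + 1) + 3·9^3 + 3·9^2 + 2·9 + 7 = 3486786856  −1 ⇒ G_7=3486786855

13, 108, 1279, 16092, 280711, 5765998, 134219479, 3486786855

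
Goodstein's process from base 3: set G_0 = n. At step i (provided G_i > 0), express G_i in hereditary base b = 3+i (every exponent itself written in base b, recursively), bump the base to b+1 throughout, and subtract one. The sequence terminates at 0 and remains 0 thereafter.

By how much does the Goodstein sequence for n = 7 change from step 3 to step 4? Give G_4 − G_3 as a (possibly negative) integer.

step 0: 7 = 2·3 + 1; sub 4 for 3: 2·4 + 1; = 9; G_1 = 9−1 = 8
step 1: 8 = 2·4; sub 5 for 4: 2·5; = 10; G_2 = 10−1 = 9
step 2: 9 = 5 + 4; sub 6 for 5: 6 + 4; = 10; G_3 = 10−1 = 9
step 3: 9 = 6 + 3; sub 7 for 6: 7 + 3; = 10; G_4 = 10−1 = 9

0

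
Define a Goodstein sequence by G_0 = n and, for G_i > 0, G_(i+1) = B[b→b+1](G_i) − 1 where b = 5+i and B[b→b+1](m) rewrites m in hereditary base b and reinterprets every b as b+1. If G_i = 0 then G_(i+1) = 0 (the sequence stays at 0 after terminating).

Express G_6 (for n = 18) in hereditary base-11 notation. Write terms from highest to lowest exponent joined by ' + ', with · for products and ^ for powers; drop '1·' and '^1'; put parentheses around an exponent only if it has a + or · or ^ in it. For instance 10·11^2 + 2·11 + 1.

2·11 + 6

G_0 = 18. HB_5(18) = 3·5 + 3. Bump = 21. G_1 = 20.
G_1 = 20. HB_6(20) = 3·6 + 2. Bump = 23. G_2 = 22.
G_2 = 22. HB_7(22) = 3·7 + 1. Bump = 25. G_3 = 24.
G_3 = 24. HB_8(24) = 3·8. Bump = 27. G_4 = 26.
G_4 = 26. HB_9(26) = 2·9 + 8. Bump = 28. G_5 = 27.
G_5 = 27. HB_10(27) = 2·10 + 7. Bump = 29. G_6 = 28.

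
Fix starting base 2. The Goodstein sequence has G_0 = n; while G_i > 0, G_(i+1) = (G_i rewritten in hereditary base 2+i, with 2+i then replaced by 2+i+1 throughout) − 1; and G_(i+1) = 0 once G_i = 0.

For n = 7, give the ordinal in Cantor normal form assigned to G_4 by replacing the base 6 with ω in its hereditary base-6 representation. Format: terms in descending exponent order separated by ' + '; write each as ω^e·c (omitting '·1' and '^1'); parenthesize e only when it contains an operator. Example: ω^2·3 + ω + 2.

ω^ω + 1

base 2: 7 = 2^2 + 2 + 1; at 3: 3^3 + 3 + 1 = 31; next = 30
base 3: 30 = 3^3 + 3; at 4: 4^4 + 4 = 260; next = 259
base 4: 259 = 4^4 + 3; at 5: 5^5 + 3 = 3128; next = 3127
base 5: 3127 = 5^5 + 2; at 6: 6^6 + 2 = 46658; next = 46657
base 6: 46657 = 6^6 + 1; at 7: 7^7 + 1 = 823544; next = 823543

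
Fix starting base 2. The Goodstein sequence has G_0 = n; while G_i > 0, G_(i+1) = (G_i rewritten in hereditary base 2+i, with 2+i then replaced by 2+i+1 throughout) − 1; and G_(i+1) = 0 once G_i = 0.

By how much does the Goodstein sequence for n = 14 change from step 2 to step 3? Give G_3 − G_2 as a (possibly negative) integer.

17469

step 0: 14 = 2^(2 + 1) + 2^2 + 2; sub 3 for 2: 3^(3 + 1) + 3^3 + 3; = 111; G_1 = 111−1 = 110
step 1: 110 = 3^(3 + 1) + 3^3 + 2; sub 4 for 3: 4^(4 + 1) + 4^4 + 2; = 1282; G_2 = 1282−1 = 1281
step 2: 1281 = 4^(4 + 1) + 4^4 + 1; sub 5 for 4: 5^(5 + 1) + 5^5 + 1; = 18751; G_3 = 18751−1 = 18750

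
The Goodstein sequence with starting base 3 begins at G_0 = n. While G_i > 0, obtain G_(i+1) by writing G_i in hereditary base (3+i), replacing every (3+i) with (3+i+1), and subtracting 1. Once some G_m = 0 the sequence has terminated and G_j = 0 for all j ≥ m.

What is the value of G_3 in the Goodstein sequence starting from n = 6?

G_0=6  [base 3] 2·3  →[3↦4]→  2·4 = 8  −1 ⇒ G_1=7
G_1=7  [base 4] 4 + 3  →[4↦5]→  5 + 3 = 8  −1 ⇒ G_2=7
G_2=7  [base 5] 5 + 2  →[5↦6]→  6 + 2 = 8  −1 ⇒ G_3=7
G_3=7  [base 6] 6 + 1  →[6↦7]→  7 + 1 = 8  −1 ⇒ G_4=7

7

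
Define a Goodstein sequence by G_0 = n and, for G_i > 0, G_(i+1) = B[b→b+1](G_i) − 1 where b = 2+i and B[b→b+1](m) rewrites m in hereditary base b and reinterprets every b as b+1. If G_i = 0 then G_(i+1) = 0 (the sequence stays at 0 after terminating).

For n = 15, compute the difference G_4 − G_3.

307841

step 0: 15 = 2^(2 + 1) + 2^2 + 2 + 1; sub 3 for 2: 3^(3 + 1) + 3^3 + 3 + 1; = 112; G_1 = 112−1 = 111
step 1: 111 = 3^(3 + 1) + 3^3 + 3; sub 4 for 3: 4^(4 + 1) + 4^4 + 4; = 1284; G_2 = 1284−1 = 1283
step 2: 1283 = 4^(4 + 1) + 4^4 + 3; sub 5 for 4: 5^(5 + 1) + 5^5 + 3; = 18753; G_3 = 18753−1 = 18752
step 3: 18752 = 5^(5 + 1) + 5^5 + 2; sub 6 for 5: 6^(6 + 1) + 6^6 + 2; = 326594; G_4 = 326594−1 = 326593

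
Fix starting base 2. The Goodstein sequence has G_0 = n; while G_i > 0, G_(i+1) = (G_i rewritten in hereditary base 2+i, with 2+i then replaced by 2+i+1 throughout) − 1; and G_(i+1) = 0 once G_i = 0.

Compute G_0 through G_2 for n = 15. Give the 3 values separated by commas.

(0) 15|_2 = 2^(2 + 1) + 2^2 + 2 + 1 ↦ 3^(3 + 1) + 3^3 + 3 + 1|_3 = 112 ⇒ 111
(1) 111|_3 = 3^(3 + 1) + 3^3 + 3 ↦ 4^(4 + 1) + 4^4 + 4|_4 = 1284 ⇒ 1283

15, 111, 1283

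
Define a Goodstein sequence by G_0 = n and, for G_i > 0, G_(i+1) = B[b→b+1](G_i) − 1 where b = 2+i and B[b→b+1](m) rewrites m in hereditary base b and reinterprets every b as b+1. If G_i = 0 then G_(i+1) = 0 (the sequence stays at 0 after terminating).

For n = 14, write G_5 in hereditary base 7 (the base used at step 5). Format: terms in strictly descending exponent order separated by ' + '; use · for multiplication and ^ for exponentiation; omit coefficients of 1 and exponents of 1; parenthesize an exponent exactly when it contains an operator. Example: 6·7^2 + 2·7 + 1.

7^(7 + 1) + 5·7^5 + 5·7^4 + 5·7^3 + 5·7^2 + 5·7 + 4

14 —HB2→ 2^(2 + 1) + 2^2 + 2 —bump→ 3^(3 + 1) + 3^3 + 3 = 111 —(−1)→ 110
110 —HB3→ 3^(3 + 1) + 3^3 + 2 —bump→ 4^(4 + 1) + 4^4 + 2 = 1282 —(−1)→ 1281
1281 —HB4→ 4^(4 + 1) + 4^4 + 1 —bump→ 5^(5 + 1) + 5^5 + 1 = 18751 —(−1)→ 18750
18750 —HB5→ 5^(5 + 1) + 5^5 —bump→ 6^(6 + 1) + 6^6 = 326592 —(−1)→ 326591
326591 —HB6→ 6^(6 + 1) + 5·6^5 + 5·6^4 + 5·6^3 + 5·6^2 + 5·6 + 5 —bump→ 7^(7 + 1) + 5·7^5 + 5·7^4 + 5·7^3 + 5·7^2 + 5·7 + 5 = 5862841 —(−1)→ 5862840
5862840 —HB7→ 7^(7 + 1) + 5·7^5 + 5·7^4 + 5·7^3 + 5·7^2 + 5·7 + 4 —bump→ 8^(8 + 1) + 5·8^5 + 5·8^4 + 5·8^3 + 5·8^2 + 5·8 + 4 = 134404972 —(−1)→ 134404971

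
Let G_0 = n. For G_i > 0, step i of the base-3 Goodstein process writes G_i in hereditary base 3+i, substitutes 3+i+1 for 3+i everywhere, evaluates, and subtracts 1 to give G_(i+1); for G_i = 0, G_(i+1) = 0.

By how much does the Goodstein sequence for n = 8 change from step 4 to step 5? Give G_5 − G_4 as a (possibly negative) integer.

0

G_0=8  [base 3] 2·3 + 2  →[3↦4]→  2·4 + 2 = 10  −1 ⇒ G_1=9
G_1=9  [base 4] 2·4 + 1  →[4↦5]→  2·5 + 1 = 11  −1 ⇒ G_2=10
G_2=10  [base 5] 2·5  →[5↦6]→  2·6 = 12  −1 ⇒ G_3=11
G_3=11  [base 6] 6 + 5  →[6↦7]→  7 + 5 = 12  −1 ⇒ G_4=11
G_4=11  [base 7] 7 + 4  →[7↦8]→  8 + 4 = 12  −1 ⇒ G_5=11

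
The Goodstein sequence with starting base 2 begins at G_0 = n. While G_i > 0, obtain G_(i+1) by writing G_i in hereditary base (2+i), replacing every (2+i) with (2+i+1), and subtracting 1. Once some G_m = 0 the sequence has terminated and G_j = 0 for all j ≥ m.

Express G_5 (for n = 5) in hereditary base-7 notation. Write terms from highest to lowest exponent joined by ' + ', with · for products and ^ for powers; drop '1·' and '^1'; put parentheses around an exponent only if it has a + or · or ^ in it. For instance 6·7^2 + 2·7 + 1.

i=0: 5 = 2^2 + 1 (b=2); 2→3: 3^3 + 1 = 28; 28−1 = 27
i=1: 27 = 3^3 (b=3); 3→4: 4^4 = 256; 256−1 = 255
i=2: 255 = 3·4^3 + 3·4^2 + 3·4 + 3 (b=4); 4→5: 3·5^3 + 3·5^2 + 3·5 + 3 = 468; 468−1 = 467
i=3: 467 = 3·5^3 + 3·5^2 + 3·5 + 2 (b=5); 5→6: 3·6^3 + 3·6^2 + 3·6 + 2 = 776; 776−1 = 775
i=4: 775 = 3·6^3 + 3·6^2 + 3·6 + 1 (b=6); 6→7: 3·7^3 + 3·7^2 + 3·7 + 1 = 1198; 1198−1 = 1197
i=5: 1197 = 3·7^3 + 3·7^2 + 3·7 (b=7); 7→8: 3·8^3 + 3·8^2 + 3·8 = 1752; 1752−1 = 1751

3·7^3 + 3·7^2 + 3·7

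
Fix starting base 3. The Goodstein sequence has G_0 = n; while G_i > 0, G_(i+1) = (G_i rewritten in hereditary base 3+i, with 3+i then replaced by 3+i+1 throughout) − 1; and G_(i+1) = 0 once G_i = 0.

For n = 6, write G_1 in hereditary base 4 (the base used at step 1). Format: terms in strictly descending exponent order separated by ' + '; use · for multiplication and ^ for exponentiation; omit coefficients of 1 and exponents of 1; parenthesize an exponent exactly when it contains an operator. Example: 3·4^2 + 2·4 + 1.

i=0: 6 = 2·3 (b=3); 3→4: 2·4 = 8; 8−1 = 7
i=1: 7 = 4 + 3 (b=4); 4→5: 5 + 3 = 8; 8−1 = 7

4 + 3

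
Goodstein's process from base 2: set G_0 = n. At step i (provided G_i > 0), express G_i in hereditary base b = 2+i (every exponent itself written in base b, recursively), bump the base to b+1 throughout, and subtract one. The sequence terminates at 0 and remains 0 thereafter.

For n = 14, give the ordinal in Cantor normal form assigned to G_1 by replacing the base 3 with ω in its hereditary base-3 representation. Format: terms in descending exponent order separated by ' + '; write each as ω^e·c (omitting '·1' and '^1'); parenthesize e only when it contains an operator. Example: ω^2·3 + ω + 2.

G_0=14  [base 2] 2^(2 + 1) + 2^2 + 2  →[2↦3]→  3^(3 + 1) + 3^3 + 3 = 111  −1 ⇒ G_1=110
G_1=110  [base 3] 3^(3 + 1) + 3^3 + 2  →[3↦4]→  4^(4 + 1) + 4^4 + 2 = 1282  −1 ⇒ G_2=1281

ω^(ω + 1) + ω^ω + 2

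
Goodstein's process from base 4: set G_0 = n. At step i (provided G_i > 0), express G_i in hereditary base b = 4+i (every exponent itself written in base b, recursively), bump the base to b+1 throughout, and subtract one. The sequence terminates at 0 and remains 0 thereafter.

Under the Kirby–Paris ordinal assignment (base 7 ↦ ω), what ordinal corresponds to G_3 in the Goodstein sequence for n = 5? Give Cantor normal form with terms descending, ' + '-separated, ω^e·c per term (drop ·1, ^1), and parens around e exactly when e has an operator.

4

[0] 5 ≡ 4 + 1 (base 4). Lift 5: 6. −1: 5.
[1] 5 ≡ 5 (base 5). Lift 6: 6. −1: 5.
[2] 5 ≡ 5 (base 6). Lift 7: 5. −1: 4.
[3] 4 ≡ 4 (base 7). Lift 8: 4. −1: 3.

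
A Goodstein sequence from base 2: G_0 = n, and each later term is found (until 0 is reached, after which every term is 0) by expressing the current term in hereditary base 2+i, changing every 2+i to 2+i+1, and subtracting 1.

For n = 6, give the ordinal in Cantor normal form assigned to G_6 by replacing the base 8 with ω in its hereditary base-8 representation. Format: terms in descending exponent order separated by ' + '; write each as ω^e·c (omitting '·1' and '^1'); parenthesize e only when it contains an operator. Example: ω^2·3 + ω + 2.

6 —HB2→ 2^2 + 2 —bump→ 3^3 + 3 = 30 —(−1)→ 29
29 —HB3→ 3^3 + 2 —bump→ 4^4 + 2 = 258 —(−1)→ 257
257 —HB4→ 4^4 + 1 —bump→ 5^5 + 1 = 3126 —(−1)→ 3125
3125 —HB5→ 5^5 —bump→ 6^6 = 46656 —(−1)→ 46655
46655 —HB6→ 5·6^5 + 5·6^4 + 5·6^3 + 5·6^2 + 5·6 + 5 —bump→ 5·7^5 + 5·7^4 + 5·7^3 + 5·7^2 + 5·7 + 5 = 98040 —(−1)→ 98039
98039 —HB7→ 5·7^5 + 5·7^4 + 5·7^3 + 5·7^2 + 5·7 + 4 —bump→ 5·8^5 + 5·8^4 + 5·8^3 + 5·8^2 + 5·8 + 4 = 187244 —(−1)→ 187243
187243 —HB8→ 5·8^5 + 5·8^4 + 5·8^3 + 5·8^2 + 5·8 + 3 —bump→ 5·9^5 + 5·9^4 + 5·9^3 + 5·9^2 + 5·9 + 3 = 332148 —(−1)→ 332147

ω^5·5 + ω^4·5 + ω^3·5 + ω^2·5 + ω·5 + 3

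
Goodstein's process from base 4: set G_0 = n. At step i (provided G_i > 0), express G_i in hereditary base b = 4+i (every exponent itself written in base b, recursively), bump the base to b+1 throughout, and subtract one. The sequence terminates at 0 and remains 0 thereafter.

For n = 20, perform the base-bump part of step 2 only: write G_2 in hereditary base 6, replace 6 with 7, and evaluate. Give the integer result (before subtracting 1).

52

20 —HB4→ 4^2 + 4 —bump→ 5^2 + 5 = 30 —(−1)→ 29
29 —HB5→ 5^2 + 4 —bump→ 6^2 + 4 = 40 —(−1)→ 39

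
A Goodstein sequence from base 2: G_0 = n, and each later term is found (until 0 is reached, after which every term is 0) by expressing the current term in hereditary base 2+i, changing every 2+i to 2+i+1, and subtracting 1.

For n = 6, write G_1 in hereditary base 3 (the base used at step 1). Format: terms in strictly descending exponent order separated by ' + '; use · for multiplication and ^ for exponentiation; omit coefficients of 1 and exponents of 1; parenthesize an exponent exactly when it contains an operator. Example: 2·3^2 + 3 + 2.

3^3 + 2

[0] 6 ≡ 2^2 + 2 (base 2). Lift 3: 30. −1: 29.
[1] 29 ≡ 3^3 + 2 (base 3). Lift 4: 258. −1: 257.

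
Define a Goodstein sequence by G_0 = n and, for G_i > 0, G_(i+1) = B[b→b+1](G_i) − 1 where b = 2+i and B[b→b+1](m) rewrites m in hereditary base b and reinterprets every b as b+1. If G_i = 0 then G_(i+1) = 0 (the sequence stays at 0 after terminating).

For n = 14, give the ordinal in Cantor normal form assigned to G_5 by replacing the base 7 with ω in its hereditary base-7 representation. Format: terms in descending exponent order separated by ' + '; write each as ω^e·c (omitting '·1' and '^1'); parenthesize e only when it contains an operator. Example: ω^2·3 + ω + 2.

ω^(ω + 1) + ω^5·5 + ω^4·5 + ω^3·5 + ω^2·5 + ω·5 + 4

G_0 = 14. HB_2(14) = 2^(2 + 1) + 2^2 + 2. Bump = 111. G_1 = 110.
G_1 = 110. HB_3(110) = 3^(3 + 1) + 3^3 + 2. Bump = 1282. G_2 = 1281.
G_2 = 1281. HB_4(1281) = 4^(4 + 1) + 4^4 + 1. Bump = 18751. G_3 = 18750.
G_3 = 18750. HB_5(18750) = 5^(5 + 1) + 5^5. Bump = 326592. G_4 = 326591.
G_4 = 326591. HB_6(326591) = 6^(6 + 1) + 5·6^5 + 5·6^4 + 5·6^3 + 5·6^2 + 5·6 + 5. Bump = 5862841. G_5 = 5862840.
G_5 = 5862840. HB_7(5862840) = 7^(7 + 1) + 5·7^5 + 5·7^4 + 5·7^3 + 5·7^2 + 5·7 + 4. Bump = 134404972. G_6 = 134404971.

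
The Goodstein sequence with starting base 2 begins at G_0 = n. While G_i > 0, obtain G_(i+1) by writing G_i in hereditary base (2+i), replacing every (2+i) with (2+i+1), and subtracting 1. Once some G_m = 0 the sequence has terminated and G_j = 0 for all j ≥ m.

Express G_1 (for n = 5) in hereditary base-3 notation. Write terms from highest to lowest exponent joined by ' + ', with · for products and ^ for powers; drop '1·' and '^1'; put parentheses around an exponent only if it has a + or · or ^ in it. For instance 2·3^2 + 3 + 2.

3^3

[0] 5 ≡ 2^2 + 1 (base 2). Lift 3: 28. −1: 27.
[1] 27 ≡ 3^3 (base 3). Lift 4: 256. −1: 255.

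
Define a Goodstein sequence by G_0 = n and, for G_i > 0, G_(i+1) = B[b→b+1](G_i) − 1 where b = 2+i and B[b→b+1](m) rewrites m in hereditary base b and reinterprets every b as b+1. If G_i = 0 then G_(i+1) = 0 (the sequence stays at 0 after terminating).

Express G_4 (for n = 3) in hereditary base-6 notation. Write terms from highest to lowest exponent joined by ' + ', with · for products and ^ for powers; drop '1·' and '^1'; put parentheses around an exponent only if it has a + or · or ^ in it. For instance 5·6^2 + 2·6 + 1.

(0) 3|_2 = 2 + 1 ↦ 3 + 1|_3 = 4 ⇒ 3
(1) 3|_3 = 3 ↦ 4|_4 = 4 ⇒ 3
(2) 3|_4 = 3 ↦ 3|_5 = 3 ⇒ 2
(3) 2|_5 = 2 ↦ 2|_6 = 2 ⇒ 1
(4) 1|_6 = 1 ↦ 1|_7 = 1 ⇒ 0

1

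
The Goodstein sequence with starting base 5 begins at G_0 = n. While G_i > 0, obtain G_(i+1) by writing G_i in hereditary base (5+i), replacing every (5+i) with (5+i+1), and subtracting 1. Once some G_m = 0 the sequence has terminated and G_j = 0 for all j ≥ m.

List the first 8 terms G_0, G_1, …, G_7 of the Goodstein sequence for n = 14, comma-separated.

(0) 14|_5 = 2·5 + 4 ↦ 2·6 + 4|_6 = 16 ⇒ 15
(1) 15|_6 = 2·6 + 3 ↦ 2·7 + 3|_7 = 17 ⇒ 16
(2) 16|_7 = 2·7 + 2 ↦ 2·8 + 2|_8 = 18 ⇒ 17
(3) 17|_8 = 2·8 + 1 ↦ 2·9 + 1|_9 = 19 ⇒ 18
(4) 18|_9 = 2·9 ↦ 2·10|_10 = 20 ⇒ 19
(5) 19|_10 = 10 + 9 ↦ 11 + 9|_11 = 20 ⇒ 19
(6) 19|_11 = 11 + 8 ↦ 12 + 8|_12 = 20 ⇒ 19

14, 15, 16, 17, 18, 19, 19, 19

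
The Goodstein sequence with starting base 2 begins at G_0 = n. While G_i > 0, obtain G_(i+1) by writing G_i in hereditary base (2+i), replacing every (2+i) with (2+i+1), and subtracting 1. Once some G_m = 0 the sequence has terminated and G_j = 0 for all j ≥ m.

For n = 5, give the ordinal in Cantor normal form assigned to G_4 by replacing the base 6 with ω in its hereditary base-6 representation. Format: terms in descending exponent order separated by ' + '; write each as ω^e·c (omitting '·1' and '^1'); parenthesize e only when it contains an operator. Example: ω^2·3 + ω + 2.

ω^3·3 + ω^2·3 + ω·3 + 1

[0] 5 ≡ 2^2 + 1 (base 2). Lift 3: 28. −1: 27.
[1] 27 ≡ 3^3 (base 3). Lift 4: 256. −1: 255.
[2] 255 ≡ 3·4^3 + 3·4^2 + 3·4 + 3 (base 4). Lift 5: 468. −1: 467.
[3] 467 ≡ 3·5^3 + 3·5^2 + 3·5 + 2 (base 5). Lift 6: 776. −1: 775.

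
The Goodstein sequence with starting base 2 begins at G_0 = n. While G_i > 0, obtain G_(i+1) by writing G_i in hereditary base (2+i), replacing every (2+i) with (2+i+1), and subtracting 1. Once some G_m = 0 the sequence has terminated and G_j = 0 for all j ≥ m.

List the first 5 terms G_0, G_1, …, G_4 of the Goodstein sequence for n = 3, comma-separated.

G_0 = 3. HB_2(3) = 2 + 1. Bump = 4. G_1 = 3.
G_1 = 3. HB_3(3) = 3. Bump = 4. G_2 = 3.
G_2 = 3. HB_4(3) = 3. Bump = 3. G_3 = 2.
G_3 = 2. HB_5(2) = 2. Bump = 2. G_4 = 1.

3, 3, 3, 2, 1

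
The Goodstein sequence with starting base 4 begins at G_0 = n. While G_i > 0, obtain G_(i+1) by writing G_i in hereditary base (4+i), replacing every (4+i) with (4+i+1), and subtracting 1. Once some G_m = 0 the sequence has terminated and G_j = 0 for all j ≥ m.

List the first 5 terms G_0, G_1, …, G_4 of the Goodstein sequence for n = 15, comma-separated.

15, 17, 19, 21, 23

step 0: 15 = 3·4 + 3; sub 5 for 4: 3·5 + 3; = 18; G_1 = 18−1 = 17
step 1: 17 = 3·5 + 2; sub 6 for 5: 3·6 + 2; = 20; G_2 = 20−1 = 19
step 2: 19 = 3·6 + 1; sub 7 for 6: 3·7 + 1; = 22; G_3 = 22−1 = 21
step 3: 21 = 3·7; sub 8 for 7: 3·8; = 24; G_4 = 24−1 = 23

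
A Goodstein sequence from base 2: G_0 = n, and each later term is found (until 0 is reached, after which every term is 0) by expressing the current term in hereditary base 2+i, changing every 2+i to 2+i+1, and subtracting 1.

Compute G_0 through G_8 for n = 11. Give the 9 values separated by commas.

base 2: 11 = 2^(2 + 1) + 2 + 1; at 3: 3^(3 + 1) + 3 + 1 = 85; next = 84
base 3: 84 = 3^(3 + 1) + 3; at 4: 4^(4 + 1) + 4 = 1028; next = 1027
base 4: 1027 = 4^(4 + 1) + 3; at 5: 5^(5 + 1) + 3 = 15628; next = 15627
base 5: 15627 = 5^(5 + 1) + 2; at 6: 6^(6 + 1) + 2 = 279938; next = 279937
base 6: 279937 = 6^(6 + 1) + 1; at 7: 7^(7 + 1) + 1 = 5764802; next = 5764801
base 7: 5764801 = 7^(7 + 1); at 8: 8^(8 + 1) = 134217728; next = 134217727
base 8: 134217727 = 7·8^8 + 7·8^7 + 7·8^6 + 7·8^5 + 7·8^4 + 7·8^3 + 7·8^2 + 7·8 + 7; at 9: 7·9^9 + 7·9^7 + 7·9^6 + 7·9^5 + 7·9^4 + 7·9^3 + 7·9^2 + 7·9 + 7 = 2749609303; next = 2749609302
base 9: 2749609302 = 7·9^9 + 7·9^7 + 7·9^6 + 7·9^5 + 7·9^4 + 7·9^3 + 7·9^2 + 7·9 + 6; at 10: 7·10^10 + 7·10^7 + 7·10^6 + 7·10^5 + 7·10^4 + 7·10^3 + 7·10^2 + 7·10 + 6 = 70077777776; next = 70077777775

11, 84, 1027, 15627, 279937, 5764801, 134217727, 2749609302, 70077777775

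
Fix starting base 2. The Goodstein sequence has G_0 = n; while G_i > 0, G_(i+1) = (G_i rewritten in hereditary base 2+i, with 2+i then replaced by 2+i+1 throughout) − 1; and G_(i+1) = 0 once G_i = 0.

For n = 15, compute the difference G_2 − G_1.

G_0=15  [base 2] 2^(2 + 1) + 2^2 + 2 + 1  →[2↦3]→  3^(3 + 1) + 3^3 + 3 + 1 = 112  −1 ⇒ G_1=111
G_1=111  [base 3] 3^(3 + 1) + 3^3 + 3  →[3↦4]→  4^(4 + 1) + 4^4 + 4 = 1284  −1 ⇒ G_2=1283

1172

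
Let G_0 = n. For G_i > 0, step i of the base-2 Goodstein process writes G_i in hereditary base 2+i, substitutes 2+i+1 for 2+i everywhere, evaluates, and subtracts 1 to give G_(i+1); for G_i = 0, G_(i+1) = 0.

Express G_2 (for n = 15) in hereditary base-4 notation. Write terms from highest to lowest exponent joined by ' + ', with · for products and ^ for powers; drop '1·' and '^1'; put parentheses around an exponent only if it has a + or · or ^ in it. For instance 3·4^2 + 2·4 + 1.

(0) 15|_2 = 2^(2 + 1) + 2^2 + 2 + 1 ↦ 3^(3 + 1) + 3^3 + 3 + 1|_3 = 112 ⇒ 111
(1) 111|_3 = 3^(3 + 1) + 3^3 + 3 ↦ 4^(4 + 1) + 4^4 + 4|_4 = 1284 ⇒ 1283
(2) 1283|_4 = 4^(4 + 1) + 4^4 + 3 ↦ 5^(5 + 1) + 5^5 + 3|_5 = 18753 ⇒ 18752

4^(4 + 1) + 4^4 + 3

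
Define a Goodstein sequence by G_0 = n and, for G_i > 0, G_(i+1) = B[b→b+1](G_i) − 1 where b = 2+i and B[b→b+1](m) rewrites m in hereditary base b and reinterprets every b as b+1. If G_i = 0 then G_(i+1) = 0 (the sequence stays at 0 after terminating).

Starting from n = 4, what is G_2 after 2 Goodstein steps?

G_0=4  [base 2] 2^2  →[2↦3]→  3^3 = 27  −1 ⇒ G_1=26
G_1=26  [base 3] 2·3^2 + 2·3 + 2  →[3↦4]→  2·4^2 + 2·4 + 2 = 42  −1 ⇒ G_2=41
G_2=41  [base 4] 2·4^2 + 2·4 + 1  →[4↦5]→  2·5^2 + 2·5 + 1 = 61  −1 ⇒ G_3=60

41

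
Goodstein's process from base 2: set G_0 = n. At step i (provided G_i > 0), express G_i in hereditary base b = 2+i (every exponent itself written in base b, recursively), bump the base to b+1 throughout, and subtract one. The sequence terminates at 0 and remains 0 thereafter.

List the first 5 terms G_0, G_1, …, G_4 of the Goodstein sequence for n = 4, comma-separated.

4, 26, 41, 60, 83

4 —HB2→ 2^2 —bump→ 3^3 = 27 —(−1)→ 26
26 —HB3→ 2·3^2 + 2·3 + 2 —bump→ 2·4^2 + 2·4 + 2 = 42 —(−1)→ 41
41 —HB4→ 2·4^2 + 2·4 + 1 —bump→ 2·5^2 + 2·5 + 1 = 61 —(−1)→ 60
60 —HB5→ 2·5^2 + 2·5 —bump→ 2·6^2 + 2·6 = 84 —(−1)→ 83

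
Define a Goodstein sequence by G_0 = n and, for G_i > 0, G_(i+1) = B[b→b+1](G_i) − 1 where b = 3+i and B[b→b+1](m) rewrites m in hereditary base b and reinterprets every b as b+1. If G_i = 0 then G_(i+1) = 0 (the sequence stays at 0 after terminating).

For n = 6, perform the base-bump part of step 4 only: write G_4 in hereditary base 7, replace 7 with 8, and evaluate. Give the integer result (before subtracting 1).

[0] 6 ≡ 2·3 (base 3). Lift 4: 8. −1: 7.
[1] 7 ≡ 4 + 3 (base 4). Lift 5: 8. −1: 7.
[2] 7 ≡ 5 + 2 (base 5). Lift 6: 8. −1: 7.
[3] 7 ≡ 6 + 1 (base 6). Lift 7: 8. −1: 7.

8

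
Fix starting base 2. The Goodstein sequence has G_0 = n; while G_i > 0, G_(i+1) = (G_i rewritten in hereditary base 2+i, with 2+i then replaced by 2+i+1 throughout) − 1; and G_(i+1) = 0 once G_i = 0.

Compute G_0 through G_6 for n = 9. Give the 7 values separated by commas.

base 2: 9 = 2^(2 + 1) + 1; at 3: 3^(3 + 1) + 1 = 82; next = 81
base 3: 81 = 3^(3 + 1); at 4: 4^(4 + 1) = 1024; next = 1023
base 4: 1023 = 3·4^4 + 3·4^3 + 3·4^2 + 3·4 + 3; at 5: 3·5^5 + 3·5^3 + 3·5^2 + 3·5 + 3 = 9843; next = 9842
base 5: 9842 = 3·5^5 + 3·5^3 + 3·5^2 + 3·5 + 2; at 6: 3·6^6 + 3·6^3 + 3·6^2 + 3·6 + 2 = 140744; next = 140743
base 6: 140743 = 3·6^6 + 3·6^3 + 3·6^2 + 3·6 + 1; at 7: 3·7^7 + 3·7^3 + 3·7^2 + 3·7 + 1 = 2471827; next = 2471826
base 7: 2471826 = 3·7^7 + 3·7^3 + 3·7^2 + 3·7; at 8: 3·8^8 + 3·8^3 + 3·8^2 + 3·8 = 50333400; next = 50333399

9, 81, 1023, 9842, 140743, 2471826, 50333399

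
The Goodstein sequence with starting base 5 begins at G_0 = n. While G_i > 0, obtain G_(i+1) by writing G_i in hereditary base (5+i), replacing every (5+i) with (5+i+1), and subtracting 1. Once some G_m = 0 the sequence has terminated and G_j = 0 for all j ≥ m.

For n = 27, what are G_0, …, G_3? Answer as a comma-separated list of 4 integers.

27, 37, 49, 63

base 5: 27 = 5^2 + 2; at 6: 6^2 + 2 = 38; next = 37
base 6: 37 = 6^2 + 1; at 7: 7^2 + 1 = 50; next = 49
base 7: 49 = 7^2; at 8: 8^2 = 64; next = 63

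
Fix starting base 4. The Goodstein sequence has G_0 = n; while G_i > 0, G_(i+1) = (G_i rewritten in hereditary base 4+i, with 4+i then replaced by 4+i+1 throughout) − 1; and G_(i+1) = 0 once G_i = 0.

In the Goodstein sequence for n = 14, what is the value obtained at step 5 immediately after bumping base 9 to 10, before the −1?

G_0 = 14. HB_4(14) = 3·4 + 2. Bump = 17. G_1 = 16.
G_1 = 16. HB_5(16) = 3·5 + 1. Bump = 19. G_2 = 18.
G_2 = 18. HB_6(18) = 3·6. Bump = 21. G_3 = 20.
G_3 = 20. HB_7(20) = 2·7 + 6. Bump = 22. G_4 = 21.
G_4 = 21. HB_8(21) = 2·8 + 5. Bump = 23. G_5 = 22.

24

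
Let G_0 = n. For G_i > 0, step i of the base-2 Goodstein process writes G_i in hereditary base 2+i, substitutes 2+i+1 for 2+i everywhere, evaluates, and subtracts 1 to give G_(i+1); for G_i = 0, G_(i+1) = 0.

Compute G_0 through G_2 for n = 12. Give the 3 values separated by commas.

12, 107, 1065

step 0: 12 = 2^(2 + 1) + 2^2; sub 3 for 2: 3^(3 + 1) + 3^3; = 108; G_1 = 108−1 = 107
step 1: 107 = 3^(3 + 1) + 2·3^2 + 2·3 + 2; sub 4 for 3: 4^(4 + 1) + 2·4^2 + 2·4 + 2; = 1066; G_2 = 1066−1 = 1065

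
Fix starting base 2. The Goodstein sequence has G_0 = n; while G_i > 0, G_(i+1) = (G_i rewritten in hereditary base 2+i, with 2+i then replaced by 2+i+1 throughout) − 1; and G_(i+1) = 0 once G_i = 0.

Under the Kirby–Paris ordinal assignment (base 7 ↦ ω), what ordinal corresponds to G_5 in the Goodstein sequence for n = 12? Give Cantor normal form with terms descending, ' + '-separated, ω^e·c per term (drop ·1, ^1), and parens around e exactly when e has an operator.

step 0: 12 = 2^(2 + 1) + 2^2; sub 3 for 2: 3^(3 + 1) + 3^3; = 108; G_1 = 108−1 = 107
step 1: 107 = 3^(3 + 1) + 2·3^2 + 2·3 + 2; sub 4 for 3: 4^(4 + 1) + 2·4^2 + 2·4 + 2; = 1066; G_2 = 1066−1 = 1065
step 2: 1065 = 4^(4 + 1) + 2·4^2 + 2·4 + 1; sub 5 for 4: 5^(5 + 1) + 2·5^2 + 2·5 + 1; = 15686; G_3 = 15686−1 = 15685
step 3: 15685 = 5^(5 + 1) + 2·5^2 + 2·5; sub 6 for 5: 6^(6 + 1) + 2·6^2 + 2·6; = 280020; G_4 = 280020−1 = 280019
step 4: 280019 = 6^(6 + 1) + 2·6^2 + 6 + 5; sub 7 for 6: 7^(7 + 1) + 2·7^2 + 7 + 5; = 5764911; G_5 = 5764911−1 = 5764910
step 5: 5764910 = 7^(7 + 1) + 2·7^2 + 7 + 4; sub 8 for 7: 8^(8 + 1) + 2·8^2 + 8 + 4; = 134217868; G_6 = 134217868−1 = 134217867

ω^(ω + 1) + ω^2·2 + ω + 4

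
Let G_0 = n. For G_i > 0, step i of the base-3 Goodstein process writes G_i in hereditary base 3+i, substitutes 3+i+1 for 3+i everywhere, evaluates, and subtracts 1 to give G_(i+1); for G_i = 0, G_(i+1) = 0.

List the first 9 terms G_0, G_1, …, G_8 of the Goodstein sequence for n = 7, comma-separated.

7, 8, 9, 9, 9, 9, 9, 9, 8

base 3: 7 = 2·3 + 1; at 4: 2·4 + 1 = 9; next = 8
base 4: 8 = 2·4; at 5: 2·5 = 10; next = 9
base 5: 9 = 5 + 4; at 6: 6 + 4 = 10; next = 9
base 6: 9 = 6 + 3; at 7: 7 + 3 = 10; next = 9
base 7: 9 = 7 + 2; at 8: 8 + 2 = 10; next = 9
base 8: 9 = 8 + 1; at 9: 9 + 1 = 10; next = 9
base 9: 9 = 9; at 10: 10 = 10; next = 9
base 10: 9 = 9; at 11: 9 = 9; next = 8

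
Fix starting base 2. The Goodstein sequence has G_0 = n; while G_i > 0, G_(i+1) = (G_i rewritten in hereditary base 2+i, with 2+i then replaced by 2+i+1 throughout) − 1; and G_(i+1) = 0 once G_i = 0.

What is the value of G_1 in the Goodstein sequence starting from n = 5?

G_0=5  [base 2] 2^2 + 1  →[2↦3]→  3^3 + 1 = 28  −1 ⇒ G_1=27
G_1=27  [base 3] 3^3  →[3↦4]→  4^4 = 256  −1 ⇒ G_2=255

27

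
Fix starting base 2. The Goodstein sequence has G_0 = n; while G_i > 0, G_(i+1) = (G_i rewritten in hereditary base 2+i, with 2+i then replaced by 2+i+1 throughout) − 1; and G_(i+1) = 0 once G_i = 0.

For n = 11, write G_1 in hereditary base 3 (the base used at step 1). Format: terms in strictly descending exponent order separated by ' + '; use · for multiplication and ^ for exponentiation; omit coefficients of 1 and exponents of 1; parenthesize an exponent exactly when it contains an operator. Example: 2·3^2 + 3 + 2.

3^(3 + 1) + 3

G_0 = 11. HB_2(11) = 2^(2 + 1) + 2 + 1. Bump = 85. G_1 = 84.
G_1 = 84. HB_3(84) = 3^(3 + 1) + 3. Bump = 1028. G_2 = 1027.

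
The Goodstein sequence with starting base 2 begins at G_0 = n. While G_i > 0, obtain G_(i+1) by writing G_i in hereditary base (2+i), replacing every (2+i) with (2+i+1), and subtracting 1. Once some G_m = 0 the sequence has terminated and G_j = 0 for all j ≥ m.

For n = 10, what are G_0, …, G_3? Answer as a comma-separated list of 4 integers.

10, 83, 1025, 15625

base 2: 10 = 2^(2 + 1) + 2; at 3: 3^(3 + 1) + 3 = 84; next = 83
base 3: 83 = 3^(3 + 1) + 2; at 4: 4^(4 + 1) + 2 = 1026; next = 1025
base 4: 1025 = 4^(4 + 1) + 1; at 5: 5^(5 + 1) + 1 = 15626; next = 15625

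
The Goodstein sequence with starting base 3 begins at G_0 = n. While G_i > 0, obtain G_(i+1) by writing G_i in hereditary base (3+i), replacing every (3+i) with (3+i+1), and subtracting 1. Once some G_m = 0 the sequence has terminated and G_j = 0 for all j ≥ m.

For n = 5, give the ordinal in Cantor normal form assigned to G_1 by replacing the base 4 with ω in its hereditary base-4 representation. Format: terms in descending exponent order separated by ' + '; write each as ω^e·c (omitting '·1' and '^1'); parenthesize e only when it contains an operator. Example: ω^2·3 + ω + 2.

(0) 5|_3 = 3 + 2 ↦ 4 + 2|_4 = 6 ⇒ 5
(1) 5|_4 = 4 + 1 ↦ 5 + 1|_5 = 6 ⇒ 5

ω + 1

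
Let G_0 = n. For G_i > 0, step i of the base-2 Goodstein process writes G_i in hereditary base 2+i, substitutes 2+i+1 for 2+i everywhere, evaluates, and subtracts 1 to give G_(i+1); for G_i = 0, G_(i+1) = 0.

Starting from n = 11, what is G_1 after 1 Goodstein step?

base 2: 11 = 2^(2 + 1) + 2 + 1; at 3: 3^(3 + 1) + 3 + 1 = 85; next = 84
base 3: 84 = 3^(3 + 1) + 3; at 4: 4^(4 + 1) + 4 = 1028; next = 1027

84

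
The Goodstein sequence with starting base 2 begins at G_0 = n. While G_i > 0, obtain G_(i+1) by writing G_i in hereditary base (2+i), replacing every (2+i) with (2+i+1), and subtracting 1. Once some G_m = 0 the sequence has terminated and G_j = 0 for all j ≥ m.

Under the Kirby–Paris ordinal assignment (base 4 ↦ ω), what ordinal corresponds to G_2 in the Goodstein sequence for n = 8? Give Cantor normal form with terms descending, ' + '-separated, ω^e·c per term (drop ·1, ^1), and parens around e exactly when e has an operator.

ω^ω·2 + ω^2·2 + ω·2 + 1

G_0=8  [base 2] 2^(2 + 1)  →[2↦3]→  3^(3 + 1) = 81  −1 ⇒ G_1=80
G_1=80  [base 3] 2·3^3 + 2·3^2 + 2·3 + 2  →[3↦4]→  2·4^4 + 2·4^2 + 2·4 + 2 = 554  −1 ⇒ G_2=553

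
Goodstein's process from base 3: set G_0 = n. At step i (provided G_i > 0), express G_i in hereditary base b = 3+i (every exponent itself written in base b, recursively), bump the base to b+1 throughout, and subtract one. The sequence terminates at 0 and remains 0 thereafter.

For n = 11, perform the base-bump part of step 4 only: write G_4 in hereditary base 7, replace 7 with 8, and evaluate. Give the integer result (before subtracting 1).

44

step 0: 11 = 3^2 + 2; sub 4 for 3: 4^2 + 2; = 18; G_1 = 18−1 = 17
step 1: 17 = 4^2 + 1; sub 5 for 4: 5^2 + 1; = 26; G_2 = 26−1 = 25
step 2: 25 = 5^2; sub 6 for 5: 6^2; = 36; G_3 = 36−1 = 35
step 3: 35 = 5·6 + 5; sub 7 for 6: 5·7 + 5; = 40; G_4 = 40−1 = 39
step 4: 39 = 5·7 + 4; sub 8 for 7: 5·8 + 4; = 44; G_5 = 44−1 = 43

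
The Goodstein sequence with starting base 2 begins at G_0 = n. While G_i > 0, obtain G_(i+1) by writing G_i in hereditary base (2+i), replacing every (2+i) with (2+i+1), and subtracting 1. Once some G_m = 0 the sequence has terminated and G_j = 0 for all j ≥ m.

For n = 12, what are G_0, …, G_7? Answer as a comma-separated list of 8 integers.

12 —HB2→ 2^(2 + 1) + 2^2 —bump→ 3^(3 + 1) + 3^3 = 108 —(−1)→ 107
107 —HB3→ 3^(3 + 1) + 2·3^2 + 2·3 + 2 —bump→ 4^(4 + 1) + 2·4^2 + 2·4 + 2 = 1066 —(−1)→ 1065
1065 —HB4→ 4^(4 + 1) + 2·4^2 + 2·4 + 1 —bump→ 5^(5 + 1) + 2·5^2 + 2·5 + 1 = 15686 —(−1)→ 15685
15685 —HB5→ 5^(5 + 1) + 2·5^2 + 2·5 —bump→ 6^(6 + 1) + 2·6^2 + 2·6 = 280020 —(−1)→ 280019
280019 —HB6→ 6^(6 + 1) + 2·6^2 + 6 + 5 —bump→ 7^(7 + 1) + 2·7^2 + 7 + 5 = 5764911 —(−1)→ 5764910
5764910 —HB7→ 7^(7 + 1) + 2·7^2 + 7 + 4 —bump→ 8^(8 + 1) + 2·8^2 + 8 + 4 = 134217868 —(−1)→ 134217867
134217867 —HB8→ 8^(8 + 1) + 2·8^2 + 8 + 3 —bump→ 9^(9 + 1) + 2·9^2 + 9 + 3 = 3486784575 —(−1)→ 3486784574

12, 107, 1065, 15685, 280019, 5764910, 134217867, 3486784574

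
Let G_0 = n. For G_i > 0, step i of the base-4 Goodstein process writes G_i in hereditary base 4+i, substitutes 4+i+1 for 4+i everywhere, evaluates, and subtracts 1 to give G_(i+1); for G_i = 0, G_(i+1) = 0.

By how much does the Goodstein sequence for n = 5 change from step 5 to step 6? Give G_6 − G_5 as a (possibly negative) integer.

(0) 5|_4 = 4 + 1 ↦ 5 + 1|_5 = 6 ⇒ 5
(1) 5|_5 = 5 ↦ 6|_6 = 6 ⇒ 5
(2) 5|_6 = 5 ↦ 5|_7 = 5 ⇒ 4
(3) 4|_7 = 4 ↦ 4|_8 = 4 ⇒ 3
(4) 3|_8 = 3 ↦ 3|_9 = 3 ⇒ 2
(5) 2|_9 = 2 ↦ 2|_10 = 2 ⇒ 1

-1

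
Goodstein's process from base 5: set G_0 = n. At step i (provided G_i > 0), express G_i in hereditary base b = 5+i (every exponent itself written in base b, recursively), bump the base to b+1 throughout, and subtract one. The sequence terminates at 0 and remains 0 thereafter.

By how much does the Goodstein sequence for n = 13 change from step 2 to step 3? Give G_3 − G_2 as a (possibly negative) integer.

1

(0) 13|_5 = 2·5 + 3 ↦ 2·6 + 3|_6 = 15 ⇒ 14
(1) 14|_6 = 2·6 + 2 ↦ 2·7 + 2|_7 = 16 ⇒ 15
(2) 15|_7 = 2·7 + 1 ↦ 2·8 + 1|_8 = 17 ⇒ 16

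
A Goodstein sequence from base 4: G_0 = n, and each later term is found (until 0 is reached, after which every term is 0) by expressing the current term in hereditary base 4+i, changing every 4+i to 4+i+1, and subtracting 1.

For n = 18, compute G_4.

G_0 = 18. HB_4(18) = 4^2 + 2. Bump = 27. G_1 = 26.
G_1 = 26. HB_5(26) = 5^2 + 1. Bump = 37. G_2 = 36.
G_2 = 36. HB_6(36) = 6^2. Bump = 49. G_3 = 48.
G_3 = 48. HB_7(48) = 6·7 + 6. Bump = 54. G_4 = 53.
G_4 = 53. HB_8(53) = 6·8 + 5. Bump = 59. G_5 = 58.

53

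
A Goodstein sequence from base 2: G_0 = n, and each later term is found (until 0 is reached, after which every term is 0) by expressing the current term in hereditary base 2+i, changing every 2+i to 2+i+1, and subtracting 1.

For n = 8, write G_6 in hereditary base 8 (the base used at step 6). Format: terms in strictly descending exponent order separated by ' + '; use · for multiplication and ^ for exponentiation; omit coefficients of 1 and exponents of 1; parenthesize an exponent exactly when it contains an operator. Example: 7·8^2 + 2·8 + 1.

2·8^8 + 2·8^2 + 8 + 3

G_0 = 8. HB_2(8) = 2^(2 + 1). Bump = 81. G_1 = 80.
G_1 = 80. HB_3(80) = 2·3^3 + 2·3^2 + 2·3 + 2. Bump = 554. G_2 = 553.
G_2 = 553. HB_4(553) = 2·4^4 + 2·4^2 + 2·4 + 1. Bump = 6311. G_3 = 6310.
G_3 = 6310. HB_5(6310) = 2·5^5 + 2·5^2 + 2·5. Bump = 93396. G_4 = 93395.
G_4 = 93395. HB_6(93395) = 2·6^6 + 2·6^2 + 6 + 5. Bump = 1647196. G_5 = 1647195.
G_5 = 1647195. HB_7(1647195) = 2·7^7 + 2·7^2 + 7 + 4. Bump = 33554572. G_6 = 33554571.
G_6 = 33554571. HB_8(33554571) = 2·8^8 + 2·8^2 + 8 + 3. Bump = 774841152. G_7 = 774841151.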